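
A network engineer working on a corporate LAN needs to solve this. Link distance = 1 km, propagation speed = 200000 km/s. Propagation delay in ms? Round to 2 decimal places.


Given: distance = 1 km, speed = 200000 km/s
Delay = distance / speed = 1 / 200000 seconds
Delay in ms = 1 * 1000 / 200000
Delay = 0.0050 ms
Rounded to 2 dp = 0.01 ms

0.01


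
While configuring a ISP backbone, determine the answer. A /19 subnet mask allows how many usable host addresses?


Given: subnet mask /19
Host bits = 32 - 19 = 13
Total addresses = 2^13 = 8192
Usable hosts = 8192 - 2 (network + broadcast) = 8190

8190


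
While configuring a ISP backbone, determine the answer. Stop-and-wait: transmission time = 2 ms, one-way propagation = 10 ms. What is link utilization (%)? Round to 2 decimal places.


Given: Ttrans = 2 ms, Tprop = 10 ms
RTT = 2 * Tprop = 2 * 10 = 20 ms
U = Ttrans / (Ttrans + RTT)
U = 2 / (2 + 20)
U = 2 / 22 = 0.090909
U% = 9.09%

9.09


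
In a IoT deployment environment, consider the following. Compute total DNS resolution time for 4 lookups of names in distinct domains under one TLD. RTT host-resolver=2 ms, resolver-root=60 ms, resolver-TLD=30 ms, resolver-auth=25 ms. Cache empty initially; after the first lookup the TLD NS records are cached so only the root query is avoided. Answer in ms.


Lookup 1 (cold cache): local + root + TLD + auth = 2 + 60 + 30 + 25 = 117 ms
Lookups 2..4 (TLD NS cached -> skip root; new domain -> still ask TLD and auth): local + TLD + auth = 2 + 30 + 25 = 57 ms each
Remaining 3 lookups: 3 * 57 = 171 ms
Total = 117 + 171 = 288 ms

288


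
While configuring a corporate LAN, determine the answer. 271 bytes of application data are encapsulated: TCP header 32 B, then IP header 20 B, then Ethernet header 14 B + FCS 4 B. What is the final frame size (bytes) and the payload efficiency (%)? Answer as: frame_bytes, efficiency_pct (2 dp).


TCP segment = 271 + 32 = 303 B
IP packet = 303 + 20 = 323 B
Ethernet frame = 323 + 14 + 4 = 341 B
Efficiency = app / frame = 271 / 341 = 0.794721 = 79.4721% -> 79.47% (2 dp)

341, 79.47


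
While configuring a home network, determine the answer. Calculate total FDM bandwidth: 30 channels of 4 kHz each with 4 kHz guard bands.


Given: 30 channels, 4 kHz each, guard = 4 kHz
Channel bandwidth = 30 * 4 = 120 kHz
Guard bands = 29 gaps * 4 kHz = 116 kHz
Total = 120 + 116 = 236 kHz

236


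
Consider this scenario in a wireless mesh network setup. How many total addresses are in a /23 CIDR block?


Given: CIDR prefix /23
Host bits = 32 - 23 = 9
Total addresses = 2^9 = 512

512


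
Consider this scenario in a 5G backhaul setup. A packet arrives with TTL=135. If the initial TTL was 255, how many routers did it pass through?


Given: initial TTL = 255, received TTL = 135
Hops = initial TTL - received TTL
Hops = 255 - 135 = 120

120


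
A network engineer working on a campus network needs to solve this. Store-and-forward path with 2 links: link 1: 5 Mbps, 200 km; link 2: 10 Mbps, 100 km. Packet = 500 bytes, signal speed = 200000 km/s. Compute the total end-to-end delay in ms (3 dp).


Packet = 500 bytes = 4000 bits. Store-and-forward: sum (t_trans + t_prop) per link.
Link 1: t_trans = 4000/(5*10^6) s = 0.8000 ms; t_prop = 200/200000 s = 1.0000 ms; subtotal = 1.8000 ms
Link 2: t_trans = 4000/(10*10^6) s = 0.4000 ms; t_prop = 100/200000 s = 0.5000 ms; subtotal = 0.9000 ms
End-to-end = 1.8000 + 0.9000 = 2.7000 ms -> 2.700 ms (3 dp)

2.700


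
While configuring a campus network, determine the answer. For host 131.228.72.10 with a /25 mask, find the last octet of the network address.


Given: IP = 131.228.72.10, prefix = /25
Subnet mask = 255.255.255.128
Last octet of IP: 10
Last octet of mask: 128
Network last octet = 10 AND 128 = 0

0


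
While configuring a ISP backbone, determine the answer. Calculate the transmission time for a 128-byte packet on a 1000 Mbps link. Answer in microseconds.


Given: packet = 128 bytes, bandwidth = 1000 Mbps
Packet in bits = 128 * 8 = 1024 bits
Bandwidth = 1000 * 10^6 = 1000000000 bps
Time = 1024 / 1000000000 seconds
Time in us = 1024 * 10^6 / 1000000000 = 1.024

1.024


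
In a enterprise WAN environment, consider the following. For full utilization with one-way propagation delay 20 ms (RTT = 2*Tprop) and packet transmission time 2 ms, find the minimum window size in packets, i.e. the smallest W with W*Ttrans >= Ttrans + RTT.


Given: Ttrans = 2 ms, RTT = 40 ms (= 2 * Tprop, Tprop = 20 ms)
Time until first ACK returns = Ttrans + RTT = 2 + 40 = 42 ms
Need W * Ttrans >= Ttrans + RTT  ->  W >= (Ttrans + RTT) / Ttrans
(Ttrans + RTT) / Ttrans = 42 / 2 = 21
W_min = ceil(21) = 21

21


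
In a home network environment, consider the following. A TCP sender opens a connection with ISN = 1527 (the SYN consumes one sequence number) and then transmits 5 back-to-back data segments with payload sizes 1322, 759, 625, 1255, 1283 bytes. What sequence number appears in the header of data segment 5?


The SYN occupies sequence number ISN = 1527, so the first data byte is ISN + 1 = 1528.
SEQ of data segment i = (ISN + 1) + sum of payload sizes of segments 1..i-1.
Segment 1: SEQ = 1528, payload = 1322 bytes
Segment 2: SEQ = 2850, payload = 759 bytes
Segment 3: SEQ = 3609, payload = 625 bytes
Segment 4: SEQ = 4234, payload = 1255 bytes
Segment 5: SEQ = 5489, payload = 1283 bytes
SEQ of segment 5 = 1528 + 1322 + 759 + 625 + 1255 = 5489

5489


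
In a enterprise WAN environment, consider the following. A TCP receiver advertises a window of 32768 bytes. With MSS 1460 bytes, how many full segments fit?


Given: RWND = 32768 bytes, MSS = 1460 bytes
Full segments = floor(RWND / MSS)
Full segments = floor(32768 / 1460)
Full segments = floor(22.4438) = 22

22


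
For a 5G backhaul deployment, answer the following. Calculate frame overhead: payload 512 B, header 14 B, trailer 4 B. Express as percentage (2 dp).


Given: payload = 512 B, header = 14 B, trailer = 4 B
Overhead bytes = header + trailer = 14 + 4 = 18
Total frame = payload + overhead = 512 + 18 = 530
Overhead % = 18 / 530 * 100 = 3.3962% -> 3.40% (2 dp)

3.40


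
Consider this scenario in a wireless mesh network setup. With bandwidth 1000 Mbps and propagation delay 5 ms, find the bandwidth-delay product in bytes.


Given: bandwidth = 1000 Mbps, delay = 5 ms
BDP in bits = 1000 * 10^6 * 5 / 1000
BDP in bits = 5000000
BDP in bytes = 5000000 / 8 = 625000

625000


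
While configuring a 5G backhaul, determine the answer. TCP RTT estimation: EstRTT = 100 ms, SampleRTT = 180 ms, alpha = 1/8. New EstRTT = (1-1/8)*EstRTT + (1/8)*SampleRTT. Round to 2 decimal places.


Given: EstRTT = 100 ms, SampleRTT = 180 ms, alpha = 1/8
New EstRTT = (1 - alpha) * EstRTT + alpha * SampleRTT
(7/8) * 100 = 87.5
(1/8) * 180 = 22.5
New EstRTT = 87.5 + 22.5 = 110 ms -> 110.00 ms (2 dp)

110.00


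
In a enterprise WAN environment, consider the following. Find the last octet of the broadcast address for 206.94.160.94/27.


Given: IP = 206.94.160.94, prefix = /27
Host bits = 32 - 27 = 5
Network last octet = 94 AND mask = 64
Host part size = 2^5 - 1 = 31
Broadcast last octet = 64 OR 31 = 95

95


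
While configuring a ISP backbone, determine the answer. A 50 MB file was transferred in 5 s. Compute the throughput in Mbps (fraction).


Given: file = 50 MB, time = 5 s
File in Mb = 50 * 8 = 400 Mb
Throughput = 400 / 5 Mbps
Throughput = 80 Mbps

80


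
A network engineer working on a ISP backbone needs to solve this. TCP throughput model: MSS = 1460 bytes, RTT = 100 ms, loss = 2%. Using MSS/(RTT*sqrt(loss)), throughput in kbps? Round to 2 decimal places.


Given: MSS = 1460 bytes, RTT = 100 ms, loss = 2%
RTT in seconds = 100 / 1000 = 0.1
Loss rate = 2% = 0.02
sqrt(loss) = sqrt(0.02) = 0.141421356237
Throughput (bytes/s) = 1460 / (0.1 * 0.141421356237) = 103237.5901
Throughput (kbps) = 103237.5901 * 8 / 1000 = 825.900720 -> 825.90 kbps (2 dp)

825.90


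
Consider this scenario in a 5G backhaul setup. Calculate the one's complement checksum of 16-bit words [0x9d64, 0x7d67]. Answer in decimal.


Given words: [0x9d64, 0x7d67]
Step 1: Sum all words
Raw sum = 40292 + 32103 = 72395
Step 2: Fold carry: (6859 + 1) = 6860
One's complement = ~6860 & 0xFFFF = 58675

58675


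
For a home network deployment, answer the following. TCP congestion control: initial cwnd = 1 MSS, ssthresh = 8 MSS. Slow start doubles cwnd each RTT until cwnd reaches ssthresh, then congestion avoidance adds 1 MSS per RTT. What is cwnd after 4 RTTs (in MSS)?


RTT 0: cwnd = 1 MSS (initial)
RTT 1: cwnd = 2 MSS (slow start, doubled)
RTT 2: cwnd = 4 MSS (slow start, doubled)
RTT 3: cwnd = 8 MSS (slow start, doubled)
RTT 4: cwnd = 9 MSS (congestion avoidance, +1)

9


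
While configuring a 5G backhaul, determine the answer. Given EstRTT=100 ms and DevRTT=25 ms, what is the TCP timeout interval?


Given: EstRTT = 100 ms, DevRTT = 25 ms
Timeout = EstRTT + 4 * DevRTT
4 * DevRTT = 4 * 25 = 100
Timeout = 100 + 100 = 200 ms

200


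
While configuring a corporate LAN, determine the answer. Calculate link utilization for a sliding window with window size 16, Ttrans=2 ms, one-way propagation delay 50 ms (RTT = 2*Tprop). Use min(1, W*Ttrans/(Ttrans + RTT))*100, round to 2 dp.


Given: W = 16, Ttrans = 2 ms, RTT = 100 ms (= 2 * Tprop, Tprop = 50 ms)
Cycle time = Ttrans + RTT = 2 + 100 = 102 ms (first packet sent until its ACK returns)
W * Ttrans = 16 * 2 = 32 ms of sending per cycle
W * Ttrans / (Ttrans + RTT) = 32 / 102 = 0.313725
U = min(1, 0.313725) = 0.313725
U% = 31.37%

31.37


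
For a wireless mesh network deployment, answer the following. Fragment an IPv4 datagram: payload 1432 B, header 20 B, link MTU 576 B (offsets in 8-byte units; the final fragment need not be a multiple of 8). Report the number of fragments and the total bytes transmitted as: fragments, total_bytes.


Max data per non-final fragment = floor((MTU - header)/8)*8 = floor((576 - 20)/8)*8 = floor(556/8)*8 = 552 B
Final fragment needs no 8-byte alignment: it can carry up to MTU - header = 556 B
Non-final fragments needed = ceil((payload - 556) / 552) = ceil(876/552) = ceil(1.5870) = 2
Number of fragments = 2 + 1 = 3
Fragment sizes (data): 2 * 552 B + 328 B (last, 328 <= 556 OK)
Total bytes sent = payload + n_frags * header = 1432 + 3*20 = 1432 + 60 = 1492 B

3, 1492


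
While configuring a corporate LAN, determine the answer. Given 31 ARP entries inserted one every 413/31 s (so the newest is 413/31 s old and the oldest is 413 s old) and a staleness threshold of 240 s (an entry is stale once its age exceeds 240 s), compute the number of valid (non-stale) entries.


Ages are k * 413/31 s for k = 1..31 (spacing = 13.3226 s).
Entry k is valid iff k * 413/31 <= 240 iff k <= 31 * 240 / 413 = 18.0145
n_valid = floor(18.0145) = 18
(n_stale = 31 - 18 = 13)

18


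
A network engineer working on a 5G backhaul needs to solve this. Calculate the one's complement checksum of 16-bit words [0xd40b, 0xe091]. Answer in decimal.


Given words: [0xd40b, 0xe091]
Step 1: Sum all words
Raw sum = 54283 + 57489 = 111772
Step 2: Fold carry: (46236 + 1) = 46237
One's complement = ~46237 & 0xFFFF = 19298

19298


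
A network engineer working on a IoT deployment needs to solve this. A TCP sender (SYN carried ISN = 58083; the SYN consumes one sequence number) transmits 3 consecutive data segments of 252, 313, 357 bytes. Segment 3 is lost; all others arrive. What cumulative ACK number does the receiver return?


SYN uses sequence number 58083; first data byte = ISN + 1 = 58084.
Segment 1: SEQ = 58084, len = 252 B, covers [58084, 58335]
Segment 2: SEQ = 58336, len = 313 B, covers [58336, 58648]
Segment 3: SEQ = 58649, len = 357 B, covers [58649, 59005] [LOST]
In-order data received: bytes [58084, 58648] (segments 1..2).
Segment 3 missing -> gap begins at byte 58649.
Cumulative ACK = next expected in-order byte = 58084 + 252 + 313 = 58649

58649


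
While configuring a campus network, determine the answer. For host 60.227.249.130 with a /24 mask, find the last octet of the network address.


Given: IP = 60.227.249.130, prefix = /24
Subnet mask = 255.255.255.0
Last octet of IP: 130
Last octet of mask: 0
Network last octet = 130 AND 0 = 0

0


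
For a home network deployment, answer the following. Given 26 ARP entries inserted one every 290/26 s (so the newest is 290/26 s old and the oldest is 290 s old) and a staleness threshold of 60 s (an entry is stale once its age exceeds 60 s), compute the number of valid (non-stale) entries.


Ages are k * 290/26 s for k = 1..26 (spacing = 11.1538 s).
Entry k is valid iff k * 290/26 <= 60 iff k <= 26 * 60 / 290 = 5.3793
n_valid = floor(5.3793) = 5
(n_stale = 26 - 5 = 21)

5


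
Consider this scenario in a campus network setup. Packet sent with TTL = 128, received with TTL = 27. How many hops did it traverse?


Given: initial TTL = 128, received TTL = 27
Hops = initial TTL - received TTL
Hops = 128 - 27 = 101

101


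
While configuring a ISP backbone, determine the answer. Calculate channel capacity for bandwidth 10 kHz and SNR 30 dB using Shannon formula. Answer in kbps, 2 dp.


Given: B = 10 kHz, SNR = 30 dB
SNR linear = 10^(30/10) = 1000
1 + SNR = 1001
log2(1001) = 9.9672262588
C = 10 * 1000 * 9.9672262588 = 99672.2626 bps
C = 99.672263 kbps -> 99.67 kbps (2 dp)

99.67


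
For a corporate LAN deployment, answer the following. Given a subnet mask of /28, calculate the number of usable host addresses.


Given: subnet mask /28
Host bits = 32 - 28 = 4
Total addresses = 2^4 = 16
Usable hosts = 16 - 2 (network + broadcast) = 14

14


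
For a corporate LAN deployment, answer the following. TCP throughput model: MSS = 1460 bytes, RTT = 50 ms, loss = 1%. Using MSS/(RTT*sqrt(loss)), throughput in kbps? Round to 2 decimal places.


Given: MSS = 1460 bytes, RTT = 50 ms, loss = 1%
RTT in seconds = 50 / 1000 = 0.05
Loss rate = 1% = 0.01
sqrt(loss) = sqrt(0.01) = 0.1
Throughput (bytes/s) = 1460 / (0.05 * 0.1) = 292000.0000
Throughput (kbps) = 292000.0000 * 8 / 1000 = 2336.000000 -> 2336.00 kbps (2 dp)

2336.00


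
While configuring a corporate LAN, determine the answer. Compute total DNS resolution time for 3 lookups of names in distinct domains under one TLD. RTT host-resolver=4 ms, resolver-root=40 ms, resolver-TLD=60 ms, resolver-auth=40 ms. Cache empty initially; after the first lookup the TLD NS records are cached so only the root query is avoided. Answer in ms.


Lookup 1 (cold cache): local + root + TLD + auth = 4 + 40 + 60 + 40 = 144 ms
Lookups 2..3 (TLD NS cached -> skip root; new domain -> still ask TLD and auth): local + TLD + auth = 4 + 60 + 40 = 104 ms each
Remaining 2 lookups: 2 * 104 = 208 ms
Total = 144 + 208 = 352 ms

352


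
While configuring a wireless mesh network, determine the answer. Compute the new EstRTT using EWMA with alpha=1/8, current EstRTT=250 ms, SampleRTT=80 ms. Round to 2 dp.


Given: EstRTT = 250 ms, SampleRTT = 80 ms, alpha = 1/8
New EstRTT = (1 - alpha) * EstRTT + alpha * SampleRTT
(7/8) * 250 = 218.75
(1/8) * 80 = 10
New EstRTT = 218.75 + 10 = 228.75 ms -> 228.75 ms (2 dp)

228.75


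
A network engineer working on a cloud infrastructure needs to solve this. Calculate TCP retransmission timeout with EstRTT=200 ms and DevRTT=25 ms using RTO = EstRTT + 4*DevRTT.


Given: EstRTT = 200 ms, DevRTT = 25 ms
Timeout = EstRTT + 4 * DevRTT
4 * DevRTT = 4 * 25 = 100
Timeout = 200 + 100 = 300 ms

300


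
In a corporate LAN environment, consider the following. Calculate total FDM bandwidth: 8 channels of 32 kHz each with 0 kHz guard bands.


Given: 8 channels, 32 kHz each, guard = 0 kHz
Channel bandwidth = 8 * 32 = 256 kHz
Guard bands = 7 gaps * 0 kHz = 0 kHz
Total = 256 + 0 = 256 kHz

256


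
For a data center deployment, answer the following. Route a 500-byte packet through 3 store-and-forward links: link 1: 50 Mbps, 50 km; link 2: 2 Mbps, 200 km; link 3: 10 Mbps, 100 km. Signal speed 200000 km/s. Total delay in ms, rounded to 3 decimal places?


Packet = 500 bytes = 4000 bits. Store-and-forward: sum (t_trans + t_prop) per link.
Link 1: t_trans = 4000/(50*10^6) s = 0.0800 ms; t_prop = 50/200000 s = 0.2500 ms; subtotal = 0.3300 ms
Link 2: t_trans = 4000/(2*10^6) s = 2.0000 ms; t_prop = 200/200000 s = 1.0000 ms; subtotal = 3.0000 ms
Link 3: t_trans = 4000/(10*10^6) s = 0.4000 ms; t_prop = 100/200000 s = 0.5000 ms; subtotal = 0.9000 ms
End-to-end = 0.3300 + 3.0000 + 0.9000 = 4.2300 ms -> 4.230 ms (3 dp)

4.230


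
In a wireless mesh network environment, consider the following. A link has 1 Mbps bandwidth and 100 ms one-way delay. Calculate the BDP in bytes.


Given: bandwidth = 1 Mbps, delay = 100 ms
BDP in bits = 1 * 10^6 * 100 / 1000
BDP in bits = 100000
BDP in bytes = 100000 / 8 = 12500

12500


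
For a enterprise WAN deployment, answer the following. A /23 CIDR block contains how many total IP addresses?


Given: CIDR prefix /23
Host bits = 32 - 23 = 9
Total addresses = 2^9 = 512

512


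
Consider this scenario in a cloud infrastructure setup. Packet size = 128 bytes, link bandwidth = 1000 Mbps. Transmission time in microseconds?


Given: packet = 128 bytes, bandwidth = 1000 Mbps
Packet in bits = 128 * 8 = 1024 bits
Bandwidth = 1000 * 10^6 = 1000000000 bps
Time = 1024 / 1000000000 seconds
Time in us = 1024 * 10^6 / 1000000000 = 1.024

1.024


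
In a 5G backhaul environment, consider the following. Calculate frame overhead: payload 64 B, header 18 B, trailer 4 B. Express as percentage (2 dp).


Given: payload = 64 B, header = 18 B, trailer = 4 B
Overhead bytes = header + trailer = 18 + 4 = 22
Total frame = payload + overhead = 64 + 22 = 86
Overhead % = 22 / 86 * 100 = 25.5814% -> 25.58% (2 dp)

25.58


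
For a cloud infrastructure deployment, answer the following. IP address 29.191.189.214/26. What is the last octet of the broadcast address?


Given: IP = 29.191.189.214, prefix = /26
Host bits = 32 - 26 = 6
Network last octet = 214 AND mask = 192
Host part size = 2^6 - 1 = 63
Broadcast last octet = 192 OR 63 = 255

255


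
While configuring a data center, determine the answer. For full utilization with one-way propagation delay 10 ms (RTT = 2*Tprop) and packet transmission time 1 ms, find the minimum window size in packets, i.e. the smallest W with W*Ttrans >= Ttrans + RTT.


Given: Ttrans = 1 ms, RTT = 20 ms (= 2 * Tprop, Tprop = 10 ms)
Time until first ACK returns = Ttrans + RTT = 1 + 20 = 21 ms
Need W * Ttrans >= Ttrans + RTT  ->  W >= (Ttrans + RTT) / Ttrans
(Ttrans + RTT) / Ttrans = 21 / 1 = 21
W_min = ceil(21) = 21

21


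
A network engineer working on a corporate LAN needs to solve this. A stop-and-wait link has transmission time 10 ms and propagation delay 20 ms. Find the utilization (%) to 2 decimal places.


Given: Ttrans = 10 ms, Tprop = 20 ms
RTT = 2 * Tprop = 2 * 20 = 40 ms
U = Ttrans / (Ttrans + RTT)
U = 10 / (10 + 40)
U = 10 / 50 = 0.2
U% = 20.00%

20.00


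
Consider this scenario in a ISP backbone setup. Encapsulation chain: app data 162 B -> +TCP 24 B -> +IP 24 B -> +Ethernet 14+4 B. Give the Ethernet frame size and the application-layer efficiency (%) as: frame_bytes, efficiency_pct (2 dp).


TCP segment = 162 + 24 = 186 B
IP packet = 186 + 24 = 210 B
Ethernet frame = 210 + 14 + 4 = 228 B
Efficiency = app / frame = 162 / 228 = 0.710526 = 71.0526% -> 71.05% (2 dp)

228, 71.05


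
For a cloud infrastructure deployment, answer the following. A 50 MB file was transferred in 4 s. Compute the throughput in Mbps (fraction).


Given: file = 50 MB, time = 4 s
File in Mb = 50 * 8 = 400 Mb
Throughput = 400 / 4 Mbps
Throughput = 100 Mbps

100


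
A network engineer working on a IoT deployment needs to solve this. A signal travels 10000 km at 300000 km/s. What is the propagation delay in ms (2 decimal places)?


Given: distance = 10000 km, speed = 300000 km/s
Delay = distance / speed = 10000 / 300000 seconds
Delay in ms = 10000 * 1000 / 300000
Delay = 33.3333 ms
Rounded to 2 dp = 33.33 ms

33.33


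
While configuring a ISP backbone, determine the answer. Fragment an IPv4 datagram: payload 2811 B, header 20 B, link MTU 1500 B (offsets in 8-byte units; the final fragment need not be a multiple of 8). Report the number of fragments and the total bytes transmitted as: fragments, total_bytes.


Max data per non-final fragment = floor((MTU - header)/8)*8 = floor((1500 - 20)/8)*8 = floor(1480/8)*8 = 1480 B
Final fragment needs no 8-byte alignment: it can carry up to MTU - header = 1480 B
Non-final fragments needed = ceil((payload - 1480) / 1480) = ceil(1331/1480) = ceil(0.8993) = 1
Number of fragments = 1 + 1 = 2
Fragment sizes (data): 1 * 1480 B + 1331 B (last, 1331 <= 1480 OK)
Total bytes sent = payload + n_frags * header = 2811 + 2*20 = 2811 + 40 = 2851 B

2, 2851


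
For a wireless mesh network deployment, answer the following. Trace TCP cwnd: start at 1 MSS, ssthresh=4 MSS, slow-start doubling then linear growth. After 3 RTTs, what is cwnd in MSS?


RTT 0: cwnd = 1 MSS (initial)
RTT 1: cwnd = 2 MSS (slow start, doubled)
RTT 2: cwnd = 4 MSS (slow start, doubled)
RTT 3: cwnd = 5 MSS (congestion avoidance, +1)

5


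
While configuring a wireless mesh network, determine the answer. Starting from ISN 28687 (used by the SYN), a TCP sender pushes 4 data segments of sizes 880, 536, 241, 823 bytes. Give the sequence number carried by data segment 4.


The SYN occupies sequence number ISN = 28687, so the first data byte is ISN + 1 = 28688.
SEQ of data segment i = (ISN + 1) + sum of payload sizes of segments 1..i-1.
Segment 1: SEQ = 28688, payload = 880 bytes
Segment 2: SEQ = 29568, payload = 536 bytes
Segment 3: SEQ = 30104, payload = 241 bytes
Segment 4: SEQ = 30345, payload = 823 bytes
SEQ of segment 4 = 28688 + 880 + 536 + 241 = 30345

30345


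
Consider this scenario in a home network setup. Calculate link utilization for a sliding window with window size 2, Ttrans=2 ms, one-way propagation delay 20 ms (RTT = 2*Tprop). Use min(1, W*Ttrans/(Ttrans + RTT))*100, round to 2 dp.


Given: W = 2, Ttrans = 2 ms, RTT = 40 ms (= 2 * Tprop, Tprop = 20 ms)
Cycle time = Ttrans + RTT = 2 + 40 = 42 ms (first packet sent until its ACK returns)
W * Ttrans = 2 * 2 = 4 ms of sending per cycle
W * Ttrans / (Ttrans + RTT) = 4 / 42 = 0.095238
U = min(1, 0.095238) = 0.095238
U% = 9.52%

9.52


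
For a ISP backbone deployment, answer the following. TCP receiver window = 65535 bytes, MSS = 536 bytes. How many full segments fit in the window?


Given: RWND = 65535 bytes, MSS = 536 bytes
Full segments = floor(RWND / MSS)
Full segments = floor(65535 / 536)
Full segments = floor(122.2668) = 122

122


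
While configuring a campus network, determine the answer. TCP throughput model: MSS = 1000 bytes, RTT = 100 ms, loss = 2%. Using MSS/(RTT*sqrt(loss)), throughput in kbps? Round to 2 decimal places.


Given: MSS = 1000 bytes, RTT = 100 ms, loss = 2%
RTT in seconds = 100 / 1000 = 0.1
Loss rate = 2% = 0.02
sqrt(loss) = sqrt(0.02) = 0.141421356237
Throughput (bytes/s) = 1000 / (0.1 * 0.141421356237) = 70710.6781
Throughput (kbps) = 70710.6781 * 8 / 1000 = 565.685425 -> 565.69 kbps (2 dp)

565.69


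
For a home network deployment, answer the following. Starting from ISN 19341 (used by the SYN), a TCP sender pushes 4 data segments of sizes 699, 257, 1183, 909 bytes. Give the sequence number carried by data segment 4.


The SYN occupies sequence number ISN = 19341, so the first data byte is ISN + 1 = 19342.
SEQ of data segment i = (ISN + 1) + sum of payload sizes of segments 1..i-1.
Segment 1: SEQ = 19342, payload = 699 bytes
Segment 2: SEQ = 20041, payload = 257 bytes
Segment 3: SEQ = 20298, payload = 1183 bytes
Segment 4: SEQ = 21481, payload = 909 bytes
SEQ of segment 4 = 19342 + 699 + 257 + 1183 = 21481

21481


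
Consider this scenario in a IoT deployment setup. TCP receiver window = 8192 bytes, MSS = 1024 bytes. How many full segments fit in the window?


Given: RWND = 8192 bytes, MSS = 1024 bytes
Full segments = floor(RWND / MSS)
Full segments = floor(8192 / 1024)
Full segments = floor(8.0) = 8

8


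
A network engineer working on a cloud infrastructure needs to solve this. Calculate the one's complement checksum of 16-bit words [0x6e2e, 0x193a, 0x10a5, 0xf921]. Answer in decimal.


Given words: [0x6e2e, 0x193a, 0x10a5, 0xf921]
Step 1: Sum all words
Raw sum = 28206 + 6458 + 4261 + 63777 = 102702
Step 2: Fold carry: (37166 + 1) = 37167
One's complement = ~37167 & 0xFFFF = 28368

28368


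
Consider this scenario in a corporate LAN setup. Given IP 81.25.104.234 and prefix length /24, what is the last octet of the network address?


Given: IP = 81.25.104.234, prefix = /24
Subnet mask = 255.255.255.0
Last octet of IP: 234
Last octet of mask: 0
Network last octet = 234 AND 0 = 0

0


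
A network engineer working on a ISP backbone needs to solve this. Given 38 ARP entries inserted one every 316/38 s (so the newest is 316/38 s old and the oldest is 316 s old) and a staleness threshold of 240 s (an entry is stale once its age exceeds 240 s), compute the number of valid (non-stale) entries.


Ages are k * 316/38 s for k = 1..38 (spacing = 8.3158 s).
Entry k is valid iff k * 316/38 <= 240 iff k <= 38 * 240 / 316 = 28.8608
n_valid = floor(28.8608) = 28
(n_stale = 38 - 28 = 10)

28


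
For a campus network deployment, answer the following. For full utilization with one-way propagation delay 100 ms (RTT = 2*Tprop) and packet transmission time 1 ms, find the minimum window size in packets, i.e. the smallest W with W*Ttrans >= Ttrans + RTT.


Given: Ttrans = 1 ms, RTT = 200 ms (= 2 * Tprop, Tprop = 100 ms)
Time until first ACK returns = Ttrans + RTT = 1 + 200 = 201 ms
Need W * Ttrans >= Ttrans + RTT  ->  W >= (Ttrans + RTT) / Ttrans
(Ttrans + RTT) / Ttrans = 201 / 1 = 201
W_min = ceil(201) = 201

201


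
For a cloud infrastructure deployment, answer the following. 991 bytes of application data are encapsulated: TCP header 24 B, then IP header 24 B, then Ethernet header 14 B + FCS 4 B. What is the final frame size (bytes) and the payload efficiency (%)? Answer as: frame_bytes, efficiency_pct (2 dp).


TCP segment = 991 + 24 = 1015 B
IP packet = 1015 + 24 = 1039 B
Ethernet frame = 1039 + 14 + 4 = 1057 B
Efficiency = app / frame = 991 / 1057 = 0.937559 = 93.7559% -> 93.76% (2 dp)

1057, 93.76


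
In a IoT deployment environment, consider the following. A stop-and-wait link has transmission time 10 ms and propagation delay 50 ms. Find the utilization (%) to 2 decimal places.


Given: Ttrans = 10 ms, Tprop = 50 ms
RTT = 2 * Tprop = 2 * 50 = 100 ms
U = Ttrans / (Ttrans + RTT)
U = 10 / (10 + 100)
U = 10 / 110 = 0.090909
U% = 9.09%

9.09


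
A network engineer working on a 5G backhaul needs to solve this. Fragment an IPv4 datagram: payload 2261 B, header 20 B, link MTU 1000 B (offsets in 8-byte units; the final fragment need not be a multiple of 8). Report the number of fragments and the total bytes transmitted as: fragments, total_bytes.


Max data per non-final fragment = floor((MTU - header)/8)*8 = floor((1000 - 20)/8)*8 = floor(980/8)*8 = 976 B
Final fragment needs no 8-byte alignment: it can carry up to MTU - header = 980 B
Non-final fragments needed = ceil((payload - 980) / 976) = ceil(1281/976) = ceil(1.3125) = 2
Number of fragments = 2 + 1 = 3
Fragment sizes (data): 2 * 976 B + 309 B (last, 309 <= 980 OK)
Total bytes sent = payload + n_frags * header = 2261 + 3*20 = 2261 + 60 = 2321 B

3, 2321


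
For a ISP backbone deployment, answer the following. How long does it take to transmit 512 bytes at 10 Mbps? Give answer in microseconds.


Given: packet = 512 bytes, bandwidth = 10 Mbps
Packet in bits = 512 * 8 = 4096 bits
Bandwidth = 10 * 10^6 = 10000000 bps
Time = 4096 / 10000000 seconds
Time in us = 4096 * 10^6 / 10000000 = 409.6

409.6


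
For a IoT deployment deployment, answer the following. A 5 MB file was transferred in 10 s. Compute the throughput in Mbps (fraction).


Given: file = 5 MB, time = 10 s
File in Mb = 5 * 8 = 40 Mb
Throughput = 40 / 10 Mbps
Throughput = 4 Mbps

4


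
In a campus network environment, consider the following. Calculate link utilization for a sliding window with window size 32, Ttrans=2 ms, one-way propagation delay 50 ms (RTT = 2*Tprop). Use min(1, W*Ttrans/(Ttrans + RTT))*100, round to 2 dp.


Given: W = 32, Ttrans = 2 ms, RTT = 100 ms (= 2 * Tprop, Tprop = 50 ms)
Cycle time = Ttrans + RTT = 2 + 100 = 102 ms (first packet sent until its ACK returns)
W * Ttrans = 32 * 2 = 64 ms of sending per cycle
W * Ttrans / (Ttrans + RTT) = 64 / 102 = 0.627451
U = min(1, 0.627451) = 0.627451
U% = 62.75%

62.75


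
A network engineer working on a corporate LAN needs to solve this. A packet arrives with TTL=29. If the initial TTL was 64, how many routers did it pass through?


Given: initial TTL = 64, received TTL = 29
Hops = initial TTL - received TTL
Hops = 64 - 29 = 35

35


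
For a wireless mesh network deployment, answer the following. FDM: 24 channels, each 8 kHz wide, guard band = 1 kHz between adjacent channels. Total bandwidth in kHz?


Given: 24 channels, 8 kHz each, guard = 1 kHz
Channel bandwidth = 24 * 8 = 192 kHz
Guard bands = 23 gaps * 1 kHz = 23 kHz
Total = 192 + 23 = 215 kHz

215


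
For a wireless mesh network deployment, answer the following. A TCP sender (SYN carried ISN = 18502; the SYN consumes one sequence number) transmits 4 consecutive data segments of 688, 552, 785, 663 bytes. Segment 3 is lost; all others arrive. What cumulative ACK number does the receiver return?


SYN uses sequence number 18502; first data byte = ISN + 1 = 18503.
Segment 1: SEQ = 18503, len = 688 B, covers [18503, 19190]
Segment 2: SEQ = 19191, len = 552 B, covers [19191, 19742]
Segment 3: SEQ = 19743, len = 785 B, covers [19743, 20527] [LOST]
Segment 4: SEQ = 20528, len = 663 B, covers [20528, 21190]
In-order data received: bytes [18503, 19742] (segments 1..2).
Segment 3 missing -> gap begins at byte 19743; later segments buffered out of order.
Cumulative ACK = next expected in-order byte = 18503 + 688 + 552 = 19743

19743


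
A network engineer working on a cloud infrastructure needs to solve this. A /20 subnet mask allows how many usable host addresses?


Given: subnet mask /20
Host bits = 32 - 20 = 12
Total addresses = 2^12 = 4096
Usable hosts = 4096 - 2 (network + broadcast) = 4094

4094


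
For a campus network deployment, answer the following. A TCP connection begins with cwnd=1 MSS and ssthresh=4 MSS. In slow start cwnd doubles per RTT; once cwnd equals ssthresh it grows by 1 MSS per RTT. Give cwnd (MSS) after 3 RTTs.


RTT 0: cwnd = 1 MSS (initial)
RTT 1: cwnd = 2 MSS (slow start, doubled)
RTT 2: cwnd = 4 MSS (slow start, doubled)
RTT 3: cwnd = 5 MSS (congestion avoidance, +1)

5


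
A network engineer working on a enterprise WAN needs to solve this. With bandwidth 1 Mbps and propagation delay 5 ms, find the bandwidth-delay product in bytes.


Given: bandwidth = 1 Mbps, delay = 5 ms
BDP in bits = 1 * 10^6 * 5 / 1000
BDP in bits = 5000
BDP in bytes = 5000 / 8 = 625

625


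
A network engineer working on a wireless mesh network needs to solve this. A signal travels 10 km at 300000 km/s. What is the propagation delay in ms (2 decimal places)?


Given: distance = 10 km, speed = 300000 km/s
Delay = distance / speed = 10 / 300000 seconds
Delay in ms = 10 * 1000 / 300000
Delay = 0.0333 ms
Rounded to 2 dp = 0.03 ms

0.03


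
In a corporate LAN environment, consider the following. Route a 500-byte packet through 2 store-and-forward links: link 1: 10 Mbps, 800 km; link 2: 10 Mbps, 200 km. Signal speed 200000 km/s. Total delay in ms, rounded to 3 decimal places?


Packet = 500 bytes = 4000 bits. Store-and-forward: sum (t_trans + t_prop) per link.
Link 1: t_trans = 4000/(10*10^6) s = 0.4000 ms; t_prop = 800/200000 s = 4.0000 ms; subtotal = 4.4000 ms
Link 2: t_trans = 4000/(10*10^6) s = 0.4000 ms; t_prop = 200/200000 s = 1.0000 ms; subtotal = 1.4000 ms
End-to-end = 4.4000 + 1.4000 = 5.8000 ms -> 5.800 ms (3 dp)

5.800


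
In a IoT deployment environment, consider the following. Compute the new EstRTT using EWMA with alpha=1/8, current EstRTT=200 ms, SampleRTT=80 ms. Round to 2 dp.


Given: EstRTT = 200 ms, SampleRTT = 80 ms, alpha = 1/8
New EstRTT = (1 - alpha) * EstRTT + alpha * SampleRTT
(7/8) * 200 = 175
(1/8) * 80 = 10
New EstRTT = 175 + 10 = 185 ms -> 185.00 ms (2 dp)

185.00


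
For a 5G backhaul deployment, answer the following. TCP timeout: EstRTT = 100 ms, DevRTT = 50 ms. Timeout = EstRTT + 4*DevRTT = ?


Given: EstRTT = 100 ms, DevRTT = 50 ms
Timeout = EstRTT + 4 * DevRTT
4 * DevRTT = 4 * 50 = 200
Timeout = 100 + 200 = 300 ms

300


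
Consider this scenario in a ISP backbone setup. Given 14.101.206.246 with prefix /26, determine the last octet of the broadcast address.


Given: IP = 14.101.206.246, prefix = /26
Host bits = 32 - 26 = 6
Network last octet = 246 AND mask = 192
Host part size = 2^6 - 1 = 63
Broadcast last octet = 192 OR 63 = 255

255


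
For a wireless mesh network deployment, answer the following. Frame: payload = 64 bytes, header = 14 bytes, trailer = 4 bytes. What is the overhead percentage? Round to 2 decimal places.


Given: payload = 64 B, header = 14 B, trailer = 4 B
Overhead bytes = header + trailer = 14 + 4 = 18
Total frame = payload + overhead = 64 + 18 = 82
Overhead % = 18 / 82 * 100 = 21.9512% -> 21.95% (2 dp)

21.95


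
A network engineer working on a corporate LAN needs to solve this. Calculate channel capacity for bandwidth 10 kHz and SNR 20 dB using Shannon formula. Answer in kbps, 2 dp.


Given: B = 10 kHz, SNR = 20 dB
SNR linear = 10^(20/10) = 100
1 + SNR = 101
log2(101) = 6.6582114828
C = 10 * 1000 * 6.6582114828 = 66582.1148 bps
C = 66.582115 kbps -> 66.58 kbps (2 dp)

66.58


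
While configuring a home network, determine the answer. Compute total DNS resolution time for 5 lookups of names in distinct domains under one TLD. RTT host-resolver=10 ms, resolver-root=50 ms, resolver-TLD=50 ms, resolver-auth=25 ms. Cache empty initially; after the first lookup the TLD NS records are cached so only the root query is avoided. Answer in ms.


Lookup 1 (cold cache): local + root + TLD + auth = 10 + 50 + 50 + 25 = 135 ms
Lookups 2..5 (TLD NS cached -> skip root; new domain -> still ask TLD and auth): local + TLD + auth = 10 + 50 + 25 = 85 ms each
Remaining 4 lookups: 4 * 85 = 340 ms
Total = 135 + 340 = 475 ms

475


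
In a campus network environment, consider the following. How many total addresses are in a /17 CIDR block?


Given: CIDR prefix /17
Host bits = 32 - 17 = 15
Total addresses = 2^15 = 32768

32768


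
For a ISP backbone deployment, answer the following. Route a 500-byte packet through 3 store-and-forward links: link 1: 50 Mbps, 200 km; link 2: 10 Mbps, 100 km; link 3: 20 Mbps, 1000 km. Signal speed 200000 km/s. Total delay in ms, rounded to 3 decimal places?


Packet = 500 bytes = 4000 bits. Store-and-forward: sum (t_trans + t_prop) per link.
Link 1: t_trans = 4000/(50*10^6) s = 0.0800 ms; t_prop = 200/200000 s = 1.0000 ms; subtotal = 1.0800 ms
Link 2: t_trans = 4000/(10*10^6) s = 0.4000 ms; t_prop = 100/200000 s = 0.5000 ms; subtotal = 0.9000 ms
Link 3: t_trans = 4000/(20*10^6) s = 0.2000 ms; t_prop = 1000/200000 s = 5.0000 ms; subtotal = 5.2000 ms
End-to-end = 1.0800 + 0.9000 + 5.2000 = 7.1800 ms -> 7.180 ms (3 dp)

7.180


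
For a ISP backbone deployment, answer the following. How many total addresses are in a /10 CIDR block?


Given: CIDR prefix /10
Host bits = 32 - 10 = 22
Total addresses = 2^22 = 4194304

4194304


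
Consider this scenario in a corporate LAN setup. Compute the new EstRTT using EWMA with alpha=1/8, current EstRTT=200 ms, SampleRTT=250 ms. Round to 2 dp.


Given: EstRTT = 200 ms, SampleRTT = 250 ms, alpha = 1/8
New EstRTT = (1 - alpha) * EstRTT + alpha * SampleRTT
(7/8) * 200 = 175
(1/8) * 250 = 31.25
New EstRTT = 175 + 31.25 = 206.25 ms -> 206.25 ms (2 dp)

206.25


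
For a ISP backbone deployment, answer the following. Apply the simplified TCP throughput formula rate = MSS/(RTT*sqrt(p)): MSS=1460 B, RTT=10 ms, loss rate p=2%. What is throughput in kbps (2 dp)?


Given: MSS = 1460 bytes, RTT = 10 ms, loss = 2%
RTT in seconds = 10 / 1000 = 0.01
Loss rate = 2% = 0.02
sqrt(loss) = sqrt(0.02) = 0.141421356237
Throughput (bytes/s) = 1460 / (0.01 * 0.141421356237) = 1032375.9005
Throughput (kbps) = 1032375.9005 * 8 / 1000 = 8259.007204 -> 8259.01 kbps (2 dp)

8259.01


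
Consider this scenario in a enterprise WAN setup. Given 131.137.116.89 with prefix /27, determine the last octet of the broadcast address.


Given: IP = 131.137.116.89, prefix = /27
Host bits = 32 - 27 = 5
Network last octet = 89 AND mask = 64
Host part size = 2^5 - 1 = 31
Broadcast last octet = 64 OR 31 = 95

95


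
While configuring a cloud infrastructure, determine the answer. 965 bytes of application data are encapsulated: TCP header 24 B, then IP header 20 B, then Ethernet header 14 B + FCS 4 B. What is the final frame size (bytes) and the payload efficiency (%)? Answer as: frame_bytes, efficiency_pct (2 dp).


TCP segment = 965 + 24 = 989 B
IP packet = 989 + 20 = 1009 B
Ethernet frame = 1009 + 14 + 4 = 1027 B
Efficiency = app / frame = 965 / 1027 = 0.939630 = 93.9630% -> 93.96% (2 dp)

1027, 93.96


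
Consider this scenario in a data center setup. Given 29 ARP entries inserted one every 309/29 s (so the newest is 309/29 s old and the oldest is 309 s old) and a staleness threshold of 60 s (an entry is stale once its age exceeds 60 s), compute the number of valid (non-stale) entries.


Ages are k * 309/29 s for k = 1..29 (spacing = 10.6552 s).
Entry k is valid iff k * 309/29 <= 60 iff k <= 29 * 60 / 309 = 5.6311
n_valid = floor(5.6311) = 5
(n_stale = 29 - 5 = 24)

5


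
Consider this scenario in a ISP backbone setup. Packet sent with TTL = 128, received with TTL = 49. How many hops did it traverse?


Given: initial TTL = 128, received TTL = 49
Hops = initial TTL - received TTL
Hops = 128 - 49 = 79

79


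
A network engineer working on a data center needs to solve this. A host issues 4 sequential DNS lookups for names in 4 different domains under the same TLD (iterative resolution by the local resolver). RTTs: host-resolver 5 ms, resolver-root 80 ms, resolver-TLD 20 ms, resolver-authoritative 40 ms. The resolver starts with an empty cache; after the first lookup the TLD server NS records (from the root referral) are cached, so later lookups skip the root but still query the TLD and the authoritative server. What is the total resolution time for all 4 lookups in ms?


Lookup 1 (cold cache): local + root + TLD + auth = 5 + 80 + 20 + 40 = 145 ms
Lookups 2..4 (TLD NS cached -> skip root; new domain -> still ask TLD and auth): local + TLD + auth = 5 + 20 + 40 = 65 ms each
Remaining 3 lookups: 3 * 65 = 195 ms
Total = 145 + 195 = 340 ms

340


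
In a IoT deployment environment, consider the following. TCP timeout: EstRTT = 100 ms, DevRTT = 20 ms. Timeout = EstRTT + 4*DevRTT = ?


Given: EstRTT = 100 ms, DevRTT = 20 ms
Timeout = EstRTT + 4 * DevRTT
4 * DevRTT = 4 * 20 = 80
Timeout = 100 + 80 = 180 ms

180


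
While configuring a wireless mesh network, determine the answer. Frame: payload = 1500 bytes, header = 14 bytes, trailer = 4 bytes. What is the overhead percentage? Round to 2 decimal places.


Given: payload = 1500 B, header = 14 B, trailer = 4 B
Overhead bytes = header + trailer = 14 + 4 = 18
Total frame = payload + overhead = 1500 + 18 = 1518
Overhead % = 18 / 1518 * 100 = 1.1858% -> 1.19% (2 dp)

1.19


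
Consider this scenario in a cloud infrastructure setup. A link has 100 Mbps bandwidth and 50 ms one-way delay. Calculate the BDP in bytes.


Given: bandwidth = 100 Mbps, delay = 50 ms
BDP in bits = 100 * 10^6 * 50 / 1000
BDP in bits = 5000000
BDP in bytes = 5000000 / 8 = 625000

625000


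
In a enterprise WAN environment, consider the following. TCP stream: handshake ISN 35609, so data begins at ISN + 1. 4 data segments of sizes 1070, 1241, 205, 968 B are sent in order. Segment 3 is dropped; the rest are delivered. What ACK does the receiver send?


SYN uses sequence number 35609; first data byte = ISN + 1 = 35610.
Segment 1: SEQ = 35610, len = 1070 B, covers [35610, 36679]
Segment 2: SEQ = 36680, len = 1241 B, covers [36680, 37920]
Segment 3: SEQ = 37921, len = 205 B, covers [37921, 38125] [LOST]
Segment 4: SEQ = 38126, len = 968 B, covers [38126, 39093]
In-order data received: bytes [35610, 37920] (segments 1..2).
Segment 3 missing -> gap begins at byte 37921; later segments buffered out of order.
Cumulative ACK = next expected in-order byte = 35610 + 1070 + 1241 = 37921

37921
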